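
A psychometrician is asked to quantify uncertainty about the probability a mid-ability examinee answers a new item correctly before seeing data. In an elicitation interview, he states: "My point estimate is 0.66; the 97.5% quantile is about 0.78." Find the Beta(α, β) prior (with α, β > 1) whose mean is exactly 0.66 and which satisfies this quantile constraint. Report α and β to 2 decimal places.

With mean 0.66 fixed, write α = 0.66s, β = 0.34s where s = α+β.
Need P(θ < 0.78) = 0.975 under Beta(0.66s, 0.34s). Normal approximation: (q−m)/√(m(1−m)/s) ≈ z_{0.975} = 1.96, so s ≈ 0.66·0.34·(1.96)²/(0.78−0.66)² = 59.9.
At s = 59.9: P(θ<0.78) ≈ 0.982. Adjusting to match 0.975 gives s ≈ 53.01.
So α = 0.66·53.01 ≈ 34.99, β = 0.34·53.01 ≈ 18.02.

α ≈ 34.99, β ≈ 18.02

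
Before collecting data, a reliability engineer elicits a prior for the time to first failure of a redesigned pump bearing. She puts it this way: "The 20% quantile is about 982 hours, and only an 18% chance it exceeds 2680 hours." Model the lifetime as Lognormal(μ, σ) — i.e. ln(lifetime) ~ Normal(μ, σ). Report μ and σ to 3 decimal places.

μ ≈ 7.371, σ ≈ 0.571

If T ~ Lognormal(μ,σ) then ln T ~ Normal(μ,σ), so the p-quantile of ln T is μ + z_p·σ.
ln(982) = 6.89 and ln(2680) = 7.894; z_{0.2} = -0.8416, z_{0.82} = 0.9154.
σ = (7.894 − 6.89)/(0.9154 − (-0.8416)) = 0.571.
μ = 6.89 − (-0.8416)·0.571 = 7.371.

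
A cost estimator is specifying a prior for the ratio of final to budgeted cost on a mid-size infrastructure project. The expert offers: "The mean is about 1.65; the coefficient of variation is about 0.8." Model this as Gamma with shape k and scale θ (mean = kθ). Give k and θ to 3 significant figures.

k ≈ 1.56, θ ≈ 1.06

For Gamma(k, scale θ): mean = kθ, variance = kθ², so CV = 1/√k.
CV = 0.8, hence k = 1/CV² = 1.56.
Then θ = mean/k = 1.65/1.56 = 1.06.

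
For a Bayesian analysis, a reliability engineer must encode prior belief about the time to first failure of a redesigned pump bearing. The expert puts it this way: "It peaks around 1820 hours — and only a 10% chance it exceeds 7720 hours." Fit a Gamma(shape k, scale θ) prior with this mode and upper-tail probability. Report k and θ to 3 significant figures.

k ≈ 1.87, θ ≈ 2090

Gamma(k,θ) with k>1 has mode (k−1)θ, so θ = 1820/(k−1).
Need P(X < 7720) = 0.9 with θ tied to k this way. Start at k = 2, θ = 1820: P(X<7720) ≈ 0.925.
Too high — lower k to spread out. Iterating converges to k ≈ 1.87.
Then θ = 1820/(1.87−1) ≈ 2090.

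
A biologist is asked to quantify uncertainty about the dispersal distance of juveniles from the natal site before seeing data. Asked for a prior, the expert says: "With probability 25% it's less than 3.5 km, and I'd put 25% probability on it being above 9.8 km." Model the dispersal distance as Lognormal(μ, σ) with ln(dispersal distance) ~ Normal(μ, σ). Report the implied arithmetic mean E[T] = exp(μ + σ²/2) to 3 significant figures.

E[T] ≈ 7.84 km

If T ~ Lognormal(μ,σ) then ln T ~ Normal(μ,σ), so the p-quantile of ln T is μ + z_p·σ.
ln(3.5) = 1.253 and ln(9.8) = 2.282; z_{0.25} = -0.6745, z_{0.75} = 0.6745.
σ = (2.282 − 1.253)/(0.6745 − (-0.6745)) = 0.763.
μ = 1.253 − (-0.6745)·0.763 = 1.768.
E[T] = exp(μ + σ²/2) = exp(1.768 + 0.2913) = 7.84 km.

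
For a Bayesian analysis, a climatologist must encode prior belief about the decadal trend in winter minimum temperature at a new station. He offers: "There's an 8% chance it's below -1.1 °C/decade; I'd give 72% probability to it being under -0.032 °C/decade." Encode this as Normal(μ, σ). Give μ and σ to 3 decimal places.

For Normal(μ,σ), the p-quantile is μ + z_p·σ. Here z_{0.08} = -1.405, z_{0.72} = 0.5828.
So -1.1 = μ − 1.405σ and -0.032 = μ + 0.5828σ.
Subtracting: σ = (-0.032 − -1.1)/(0.5828 − (-1.405)) = 0.537.
Then μ = -1.1 − (-1.405)·0.537 = -0.345.

μ = -0.345, σ = 0.537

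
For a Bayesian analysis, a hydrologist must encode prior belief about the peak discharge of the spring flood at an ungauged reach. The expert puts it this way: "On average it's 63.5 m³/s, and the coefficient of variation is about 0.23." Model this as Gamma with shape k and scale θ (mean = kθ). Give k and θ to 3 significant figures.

k ≈ 18.9, θ ≈ 3.36

For Gamma(k, scale θ): mean = kθ, variance = kθ², so CV = 1/√k.
CV = 0.23, hence k = 1/CV² = 18.9.
Then θ = mean/k = 63.5/18.9 = 3.36.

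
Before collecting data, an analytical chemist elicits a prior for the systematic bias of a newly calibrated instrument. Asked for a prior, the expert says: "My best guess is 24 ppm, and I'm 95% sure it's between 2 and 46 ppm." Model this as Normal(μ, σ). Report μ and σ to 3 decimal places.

μ = 24.000, σ = 11.225

A symmetric 95% interval runs μ ± z·σ with z = 1.96.
Half-width = 22, so σ = 22/1.96 = 11.225.
μ is the stated best guess, 24.000.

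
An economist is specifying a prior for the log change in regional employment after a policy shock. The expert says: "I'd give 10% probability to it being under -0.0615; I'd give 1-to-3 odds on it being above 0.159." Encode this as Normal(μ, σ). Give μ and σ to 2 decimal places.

μ = 0.08, σ = 0.11

The p-quantile of Normal(μ,σ) is μ + z_p·σ, with z_{0.1} = -1.282 and z_{0.75} = 0.6745.
Eliminate σ: μ = (z₂·x₁ − z₁·x₂)/(z₂ − z₁) = (0.6745·-0.0615 − (-1.282)·0.159)/1.956 = 0.08.
Then σ = (x₂ − x₁)/(z₂ − z₁) = (0.159 − -0.0615)/1.956 = 0.11.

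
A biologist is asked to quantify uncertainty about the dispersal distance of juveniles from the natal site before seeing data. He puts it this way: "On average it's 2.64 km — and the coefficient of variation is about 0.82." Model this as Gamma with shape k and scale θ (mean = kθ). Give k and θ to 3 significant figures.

For Gamma(k, scale θ): mean = kθ, variance = kθ², so CV = 1/√k.
CV = 0.82, hence k = 1/CV² = 1.49.
Then θ = mean/k = 2.64/1.49 = 1.78.

k ≈ 1.49, θ ≈ 1.78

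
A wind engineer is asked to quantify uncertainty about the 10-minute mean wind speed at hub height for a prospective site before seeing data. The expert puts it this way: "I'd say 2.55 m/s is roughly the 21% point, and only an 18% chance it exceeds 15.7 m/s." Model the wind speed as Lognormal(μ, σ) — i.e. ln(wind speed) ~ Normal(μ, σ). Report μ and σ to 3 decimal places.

If T ~ Lognormal(μ,σ) then ln T ~ Normal(μ,σ), so the p-quantile of ln T is μ + z_p·σ.
ln(2.55) = 0.9361 and ln(15.7) = 2.754; z_{0.21} = -0.8064, z_{0.82} = 0.9154.
σ = (2.754 − 0.9361)/(0.9154 − (-0.8064)) = 1.056.
μ = 0.9361 − (-0.8064)·1.056 = 1.787.

μ ≈ 1.787, σ ≈ 1.056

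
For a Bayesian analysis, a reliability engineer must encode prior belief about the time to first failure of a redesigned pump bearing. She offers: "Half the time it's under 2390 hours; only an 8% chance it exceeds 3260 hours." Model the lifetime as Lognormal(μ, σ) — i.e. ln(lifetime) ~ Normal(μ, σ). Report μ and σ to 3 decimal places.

If T ~ Lognormal(μ,σ) then ln T ~ Normal(μ,σ), so the p-quantile of ln T is μ + z_p·σ.
ln(2390) = 7.779 and ln(3260) = 8.089; z_{0.5} = 0, z_{0.92} = 1.405.
σ = (8.089 − 7.779)/(1.405 − (0)) = 0.221.
μ = 7.779 − (0)·0.221 = 7.779.

μ ≈ 7.779, σ ≈ 0.221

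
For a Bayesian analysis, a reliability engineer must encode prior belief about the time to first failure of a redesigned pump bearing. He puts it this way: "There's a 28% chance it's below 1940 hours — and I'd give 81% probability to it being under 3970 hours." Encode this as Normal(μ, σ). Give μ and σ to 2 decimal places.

For Normal(μ,σ), the p-quantile is μ + z_p·σ. Here z_{0.28} = -0.5828, z_{0.81} = 0.8779.
So 1940 = μ − 0.5828σ and 3970 = μ + 0.8779σ.
Subtracting: σ = (3970 − 1940)/(0.8779 − (-0.5828)) = 1389.71.
Then μ = 1940 − (-0.5828)·1389.71 = 2749.98.

μ = 2749.98, σ = 1389.71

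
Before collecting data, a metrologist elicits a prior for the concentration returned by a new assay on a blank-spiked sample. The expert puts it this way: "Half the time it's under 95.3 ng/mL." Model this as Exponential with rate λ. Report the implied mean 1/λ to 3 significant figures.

mean ≈ 137 ng/mL

Exponential median = ln 2 / λ, so λ = ln 2 / 95.3 = 0.00727.
Mean = 1/λ = 137 ng/mL.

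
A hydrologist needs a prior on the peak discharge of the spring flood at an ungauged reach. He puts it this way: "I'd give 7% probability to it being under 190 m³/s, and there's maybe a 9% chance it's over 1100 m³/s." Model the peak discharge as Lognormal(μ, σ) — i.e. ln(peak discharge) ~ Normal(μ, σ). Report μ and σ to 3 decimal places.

If T ~ Lognormal(μ,σ) then ln T ~ Normal(μ,σ), so the p-quantile of ln T is μ + z_p·σ.
ln(190) = 5.247 and ln(1100) = 7.003; z_{0.07} = -1.476, z_{0.91} = 1.341.
σ = (7.003 − 5.247)/(1.341 − (-1.476)) = 0.623.
μ = 5.247 − (-1.476)·0.623 = 6.167.

μ ≈ 6.167, σ ≈ 0.623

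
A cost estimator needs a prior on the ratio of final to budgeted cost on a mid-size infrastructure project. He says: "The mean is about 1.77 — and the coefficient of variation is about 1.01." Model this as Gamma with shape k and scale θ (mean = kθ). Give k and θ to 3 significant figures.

k ≈ 0.98, θ ≈ 1.81

For Gamma(k, scale θ): mean = kθ, variance = kθ², so CV = 1/√k.
CV = 1.01, hence k = 1/CV² = 0.98.
Then θ = mean/k = 1.77/0.98 = 1.81.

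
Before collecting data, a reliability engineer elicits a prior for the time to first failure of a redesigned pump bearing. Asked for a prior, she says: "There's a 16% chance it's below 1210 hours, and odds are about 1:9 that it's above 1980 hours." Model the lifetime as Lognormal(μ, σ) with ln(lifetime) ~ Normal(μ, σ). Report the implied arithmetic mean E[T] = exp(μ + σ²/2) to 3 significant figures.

If T ~ Lognormal(μ,σ) then ln T ~ Normal(μ,σ), so the p-quantile of ln T is μ + z_p·σ.
ln(1210) = 7.098 and ln(1980) = 7.591; z_{0.16} = -0.9945, z_{0.9} = 1.282.
σ = (7.591 − 7.098)/(1.282 − (-0.9945)) = 0.216.
μ = 7.098 − (-0.9945)·0.216 = 7.314.
E[T] = exp(μ + σ²/2) = exp(7.314 + 0.0234) = 1540 hours.

E[T] ≈ 1540 hours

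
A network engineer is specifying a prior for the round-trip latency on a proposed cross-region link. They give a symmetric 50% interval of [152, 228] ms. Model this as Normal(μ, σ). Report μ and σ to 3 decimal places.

A symmetric 50% interval runs μ ± z·σ with z = 0.6745.
Half-width = 38, so σ = 38/0.6745 = 56.339.
μ is the interval midpoint, 190.000.

μ = 190.000, σ = 56.339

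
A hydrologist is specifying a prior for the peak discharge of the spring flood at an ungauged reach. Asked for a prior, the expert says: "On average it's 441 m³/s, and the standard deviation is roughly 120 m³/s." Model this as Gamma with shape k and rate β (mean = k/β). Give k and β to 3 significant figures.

k ≈ 13.5, β ≈ 0.0306

For Gamma(k, rate β): mean = k/β, variance = k/β², so CV = 1/√k.
CV = SD/mean = 120/441 = 0.2721, hence k = 1/CV² = 13.5.
Then β = k/mean = 13.5/441 = 0.0306.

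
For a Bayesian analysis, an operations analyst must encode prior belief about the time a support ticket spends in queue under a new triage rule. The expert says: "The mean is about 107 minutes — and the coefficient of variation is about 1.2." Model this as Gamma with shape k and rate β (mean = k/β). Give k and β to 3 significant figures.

k ≈ 0.694, β ≈ 0.00649

For Gamma(k, rate β): mean = k/β, variance = k/β², so CV = 1/√k.
CV = 1.2, hence k = 1/CV² = 0.694.
Then β = k/mean = 0.694/107 = 0.00649.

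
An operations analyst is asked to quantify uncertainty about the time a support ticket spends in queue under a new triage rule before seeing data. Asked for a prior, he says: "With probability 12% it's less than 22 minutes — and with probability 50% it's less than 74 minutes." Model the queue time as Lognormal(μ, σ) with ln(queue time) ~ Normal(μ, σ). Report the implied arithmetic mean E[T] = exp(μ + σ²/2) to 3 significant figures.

If T ~ Lognormal(μ,σ) then ln T ~ Normal(μ,σ), so the p-quantile of ln T is μ + z_p·σ.
ln(22) = 3.091 and ln(74) = 4.304; z_{0.12} = -1.175, z_{0.5} = 0.
σ = (4.304 − 3.091)/(0 − (-1.175)) = 1.032.
μ = 3.091 − (-1.175)·1.032 = 4.304.
E[T] = exp(μ + σ²/2) = exp(4.304 + 0.5329) = 126 minutes.

E[T] ≈ 126 minutes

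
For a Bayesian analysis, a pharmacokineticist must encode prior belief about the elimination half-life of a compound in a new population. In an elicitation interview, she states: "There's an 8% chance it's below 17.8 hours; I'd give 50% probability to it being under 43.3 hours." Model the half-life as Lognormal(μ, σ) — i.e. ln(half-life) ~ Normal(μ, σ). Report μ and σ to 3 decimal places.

If T ~ Lognormal(μ,σ) then ln T ~ Normal(μ,σ), so the p-quantile of ln T is μ + z_p·σ.
ln(17.8) = 2.879 and ln(43.3) = 3.768; z_{0.08} = -1.405, z_{0.5} = 0.
σ = (3.768 − 2.879)/(0 − (-1.405)) = 0.633.
μ = 2.879 − (-1.405)·0.633 = 3.768.

μ ≈ 3.768, σ ≈ 0.633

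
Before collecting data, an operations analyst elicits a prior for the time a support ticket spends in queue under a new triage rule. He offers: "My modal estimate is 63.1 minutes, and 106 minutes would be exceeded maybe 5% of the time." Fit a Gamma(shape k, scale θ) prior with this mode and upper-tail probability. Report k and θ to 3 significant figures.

Gamma(k,θ) with k>1 has mode (k−1)θ, so θ = 63.1/(k−1).
Need P(X < 106) = 0.95 with θ tied to k this way. Start at k = 2, θ = 63.1: P(X<106) ≈ 0.500.
Too low — raise k to concentrate. Iterating converges to k ≈ 11.4.
Then θ = 63.1/(11.4−1) ≈ 6.08.

k ≈ 11.4, θ ≈ 6.08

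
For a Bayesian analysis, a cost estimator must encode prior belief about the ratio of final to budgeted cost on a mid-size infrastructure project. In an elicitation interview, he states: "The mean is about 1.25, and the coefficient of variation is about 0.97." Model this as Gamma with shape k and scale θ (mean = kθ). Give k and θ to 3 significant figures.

For Gamma(k, scale θ): mean = kθ, variance = kθ², so CV = 1/√k.
CV = 0.97, hence k = 1/CV² = 1.06.
Then θ = mean/k = 1.25/1.06 = 1.18.

k ≈ 1.06, θ ≈ 1.18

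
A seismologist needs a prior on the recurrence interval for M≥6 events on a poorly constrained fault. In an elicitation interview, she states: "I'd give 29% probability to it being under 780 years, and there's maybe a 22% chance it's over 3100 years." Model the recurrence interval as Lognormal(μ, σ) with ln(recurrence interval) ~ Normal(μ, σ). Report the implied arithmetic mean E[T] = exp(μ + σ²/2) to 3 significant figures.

E[T] ≈ 2390 years

If T ~ Lognormal(μ,σ) then ln T ~ Normal(μ,σ), so the p-quantile of ln T is μ + z_p·σ.
ln(780) = 6.659 and ln(3100) = 8.039; z_{0.29} = -0.5534, z_{0.78} = 0.7722.
σ = (8.039 − 6.659)/(0.7722 − (-0.5534)) = 1.041.
μ = 6.659 − (-0.5534)·1.041 = 7.235.
E[T] = exp(μ + σ²/2) = exp(7.235 + 0.5418) = 2390 years.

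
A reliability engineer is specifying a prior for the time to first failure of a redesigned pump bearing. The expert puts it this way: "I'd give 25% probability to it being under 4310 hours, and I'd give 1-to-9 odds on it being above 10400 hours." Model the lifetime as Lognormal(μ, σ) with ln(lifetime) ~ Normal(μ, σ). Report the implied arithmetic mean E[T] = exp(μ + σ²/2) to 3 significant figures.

If T ~ Lognormal(μ,σ) then ln T ~ Normal(μ,σ), so the p-quantile of ln T is μ + z_p·σ.
ln(4310) = 8.369 and ln(10400) = 9.25; z_{0.25} = -0.6745, z_{0.9} = 1.282.
σ = (9.25 − 8.369)/(1.282 − (-0.6745)) = 0.450.
μ = 8.369 − (-0.6745)·0.450 = 8.672.
E[T] = exp(μ + σ²/2) = exp(8.672 + 0.1014) = 6460 hours.

E[T] ≈ 6460 hours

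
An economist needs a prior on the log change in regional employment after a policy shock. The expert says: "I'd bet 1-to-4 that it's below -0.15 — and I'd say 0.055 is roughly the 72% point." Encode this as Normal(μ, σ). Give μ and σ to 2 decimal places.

The p-quantile of Normal(μ,σ) is μ + z_p·σ, with z_{0.2} = -0.8416 and z_{0.72} = 0.5828.
Eliminate σ: μ = (z₂·x₁ − z₁·x₂)/(z₂ − z₁) = (0.5828·-0.15 − (-0.8416)·0.055)/1.424 = -0.03.
Then σ = (x₂ − x₁)/(z₂ − z₁) = (0.055 − -0.15)/1.424 = 0.14.

μ = -0.03, σ = 0.14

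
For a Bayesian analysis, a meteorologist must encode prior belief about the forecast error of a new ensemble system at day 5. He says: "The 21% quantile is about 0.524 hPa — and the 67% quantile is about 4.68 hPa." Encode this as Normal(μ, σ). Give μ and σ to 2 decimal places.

For Normal(μ,σ), the p-quantile is μ + z_p·σ. Here z_{0.21} = -0.8064, z_{0.67} = 0.4399.
So 0.524 = μ − 0.8064σ and 4.68 = μ + 0.4399σ.
Subtracting: σ = (4.68 − 0.524)/(0.4399 − (-0.8064)) = 3.33.
Then μ = 0.524 − (-0.8064)·3.33 = 3.21.

μ = 3.21, σ = 3.33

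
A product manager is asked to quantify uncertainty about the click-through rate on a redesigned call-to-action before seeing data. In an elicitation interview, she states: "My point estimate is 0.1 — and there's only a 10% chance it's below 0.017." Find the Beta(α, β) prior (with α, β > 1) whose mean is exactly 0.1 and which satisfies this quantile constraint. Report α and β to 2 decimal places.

With mean 0.1 fixed, write α = 0.1s, β = 0.9s where s = α+β.
Need P(θ < 0.017) = 0.1 under Beta(0.1s, 0.9s). Normal approximation: (q−m)/√(m(1−m)/s) ≈ z_{0.1} = -1.28, so s ≈ 0.1·0.9·(-1.28)²/(0.017−0.1)² = 21.5.
At s = 21.5: P(θ<0.017) ≈ 0.034. Adjusting to match 0.1 gives s ≈ 12.71.
So α = 0.1·12.71 ≈ 1.27, β = 0.9·12.71 ≈ 11.44.

α ≈ 1.27, β ≈ 11.44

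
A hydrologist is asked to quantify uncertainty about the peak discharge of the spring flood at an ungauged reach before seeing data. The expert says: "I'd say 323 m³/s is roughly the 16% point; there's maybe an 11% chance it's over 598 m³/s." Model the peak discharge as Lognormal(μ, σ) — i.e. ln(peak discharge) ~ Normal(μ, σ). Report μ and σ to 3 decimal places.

μ ≈ 6.053, σ ≈ 0.277

If T ~ Lognormal(μ,σ) then ln T ~ Normal(μ,σ), so the p-quantile of ln T is μ + z_p·σ.
ln(323) = 5.778 and ln(598) = 6.394; z_{0.16} = -0.9945, z_{0.89} = 1.227.
σ = (6.394 − 5.778)/(1.227 − (-0.9945)) = 0.277.
μ = 5.778 − (-0.9945)·0.277 = 6.053.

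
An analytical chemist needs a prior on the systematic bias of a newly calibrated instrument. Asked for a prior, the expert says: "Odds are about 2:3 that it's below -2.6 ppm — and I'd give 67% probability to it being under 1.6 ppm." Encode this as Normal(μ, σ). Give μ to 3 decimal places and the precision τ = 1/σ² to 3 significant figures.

μ = -1.065, τ = 0.0272

For Normal(μ,σ), the p-quantile is μ + z_p·σ. Here z_{0.4} = -0.2533, z_{0.67} = 0.4399.
So -2.6 = μ − 0.2533σ and 1.6 = μ + 0.4399σ.
Subtracting: σ = (1.6 − -2.6)/(0.4399 − (-0.2533)) = 6.058.
Then μ = -2.6 − (-0.2533)·6.058 = -1.065.
Precision τ = 1/σ² = 1/6.058² = 0.0272.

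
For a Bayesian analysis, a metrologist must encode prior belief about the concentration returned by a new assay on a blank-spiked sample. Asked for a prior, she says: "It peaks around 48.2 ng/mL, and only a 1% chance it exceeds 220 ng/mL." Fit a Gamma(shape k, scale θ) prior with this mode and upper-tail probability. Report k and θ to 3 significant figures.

k ≈ 2.75, θ ≈ 27.6

Gamma(k,θ) with k>1 has mode (k−1)θ, so θ = 48.2/(k−1).
Need P(X < 220) = 0.99 with θ tied to k this way. Start at k = 2, θ = 48.2: P(X<220) ≈ 0.942.
Too low — raise k to concentrate. Iterating converges to k ≈ 2.75.
Then θ = 48.2/(2.75−1) ≈ 27.6.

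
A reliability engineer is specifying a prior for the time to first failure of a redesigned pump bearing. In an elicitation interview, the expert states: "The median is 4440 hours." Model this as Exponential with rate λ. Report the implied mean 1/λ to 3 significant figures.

Exponential median = ln 2 / λ, so λ = ln 2 / 4440.0 = 0.000156.
Mean = 1/λ = 6410 hours.

mean ≈ 6410 hours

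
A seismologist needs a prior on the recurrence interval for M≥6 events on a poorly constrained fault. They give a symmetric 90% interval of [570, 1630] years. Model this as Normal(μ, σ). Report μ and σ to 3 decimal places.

A symmetric 90% interval runs μ ± z·σ with z = 1.645.
Half-width = 530, so σ = 530/1.645 = 322.217.
μ is the interval midpoint, 1100.000.

μ = 1100.000, σ = 322.217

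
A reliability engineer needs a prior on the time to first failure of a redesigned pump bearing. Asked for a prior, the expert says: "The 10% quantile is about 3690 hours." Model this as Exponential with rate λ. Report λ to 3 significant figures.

P(T < 3690.0) = 1 − e^(−λ·3690.0) = 0.1, so λ = −ln(1−0.1)/3690.0 = −ln(0.9)/3690.0 = 2.86e-05.

λ ≈ 2.86e-05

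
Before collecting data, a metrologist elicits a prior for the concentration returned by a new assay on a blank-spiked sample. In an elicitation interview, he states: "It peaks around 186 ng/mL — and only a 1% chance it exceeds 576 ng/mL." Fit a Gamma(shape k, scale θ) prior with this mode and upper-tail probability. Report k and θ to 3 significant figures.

k ≈ 4.5, θ ≈ 53.2

Gamma(k,θ) with k>1 has mode (k−1)θ, so θ = 186/(k−1).
Need P(X < 576) = 0.99 with θ tied to k this way. Start at k = 2, θ = 186: P(X<576) ≈ 0.815.
Too low — raise k to concentrate. Iterating converges to k ≈ 4.5.
Then θ = 186/(4.5−1) ≈ 53.2.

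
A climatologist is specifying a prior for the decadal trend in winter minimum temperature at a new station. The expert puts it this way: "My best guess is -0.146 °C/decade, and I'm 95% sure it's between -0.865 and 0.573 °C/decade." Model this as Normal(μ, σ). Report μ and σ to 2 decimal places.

A symmetric 95% interval runs μ ± z·σ with z = 1.96.
Half-width = 0.719, so σ = 0.719/1.96 = 0.37.
μ is the stated best guess, -0.15.

μ = -0.15, σ = 0.37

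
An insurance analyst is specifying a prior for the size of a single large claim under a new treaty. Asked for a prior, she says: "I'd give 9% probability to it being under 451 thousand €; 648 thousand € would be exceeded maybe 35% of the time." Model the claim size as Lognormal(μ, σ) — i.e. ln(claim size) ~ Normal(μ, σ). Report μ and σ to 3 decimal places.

If T ~ Lognormal(μ,σ) then ln T ~ Normal(μ,σ), so the p-quantile of ln T is μ + z_p·σ.
ln(451) = 6.111 and ln(648) = 6.474; z_{0.09} = -1.341, z_{0.65} = 0.3853.
σ = (6.474 − 6.111)/(0.3853 − (-1.341)) = 0.210.
μ = 6.111 − (-1.341)·0.210 = 6.393.

μ ≈ 6.393, σ ≈ 0.210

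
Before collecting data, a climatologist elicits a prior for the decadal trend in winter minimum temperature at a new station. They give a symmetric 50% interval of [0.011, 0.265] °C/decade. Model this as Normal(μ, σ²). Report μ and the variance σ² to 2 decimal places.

μ = 0.14, σ² = 0.04

A symmetric 50% interval runs μ ± z·σ with z = 0.6745.
Half-width = 0.127, so σ = 0.127/0.6745 = 0.188 and σ² = 0.04.
μ is the interval midpoint, 0.14.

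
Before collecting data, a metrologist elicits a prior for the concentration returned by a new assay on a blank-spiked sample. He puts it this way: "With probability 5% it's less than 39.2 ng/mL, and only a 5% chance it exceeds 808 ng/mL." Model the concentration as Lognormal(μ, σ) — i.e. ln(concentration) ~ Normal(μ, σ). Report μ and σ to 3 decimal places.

If T ~ Lognormal(μ,σ) then ln T ~ Normal(μ,σ), so the p-quantile of ln T is μ + z_p·σ.
ln(39.2) = 3.669 and ln(808) = 6.695; z_{0.05} = -1.645, z_{0.95} = 1.645.
σ = (6.695 − 3.669)/(1.645 − (-1.645)) = 0.920.
μ = 3.669 − (-1.645)·0.920 = 5.182.

μ ≈ 5.182, σ ≈ 0.920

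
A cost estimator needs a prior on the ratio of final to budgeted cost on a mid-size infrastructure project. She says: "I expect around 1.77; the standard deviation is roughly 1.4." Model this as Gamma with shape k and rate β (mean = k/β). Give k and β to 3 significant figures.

k ≈ 1.6, β ≈ 0.903

For Gamma(k, rate β): mean = k/β, variance = k/β², so CV = 1/√k.
CV = SD/mean = 1.4/1.77 = 0.791, hence k = 1/CV² = 1.6.
Then β = k/mean = 1.6/1.77 = 0.903.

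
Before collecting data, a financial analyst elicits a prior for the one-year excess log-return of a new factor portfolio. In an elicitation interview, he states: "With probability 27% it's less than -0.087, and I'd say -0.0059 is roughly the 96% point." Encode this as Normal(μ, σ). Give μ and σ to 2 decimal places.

For Normal(μ,σ), the p-quantile is μ + z_p·σ. Here z_{0.27} = -0.6128, z_{0.96} = 1.751.
So -0.087 = μ − 0.6128σ and -0.0059 = μ + 1.751σ.
Subtracting: σ = (-0.0059 − -0.087)/(1.751 − (-0.6128)) = 0.03.
Then μ = -0.087 − (-0.6128)·0.03 = -0.07.

μ = -0.07, σ = 0.03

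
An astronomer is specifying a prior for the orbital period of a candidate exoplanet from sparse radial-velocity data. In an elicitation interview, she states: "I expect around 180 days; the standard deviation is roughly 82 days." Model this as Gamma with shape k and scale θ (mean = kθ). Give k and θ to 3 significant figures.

For Gamma(k, scale θ): mean = kθ, variance = kθ², so CV = 1/√k.
CV = SD/mean = 82/180 = 0.4556, hence k = 1/CV² = 4.82.
Then θ = mean/k = 180/4.82 = 37.4.

k ≈ 4.82, θ ≈ 37.4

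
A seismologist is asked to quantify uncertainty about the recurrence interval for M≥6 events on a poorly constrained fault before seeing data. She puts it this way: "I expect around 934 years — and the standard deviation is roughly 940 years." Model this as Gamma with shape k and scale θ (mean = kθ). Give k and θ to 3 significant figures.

For Gamma(k, scale θ): mean = kθ, variance = kθ², so CV = 1/√k.
CV = SD/mean = 940/934 = 1.006, hence k = 1/CV² = 0.987.
Then θ = mean/k = 934/0.987 = 946.

k ≈ 0.987, θ ≈ 946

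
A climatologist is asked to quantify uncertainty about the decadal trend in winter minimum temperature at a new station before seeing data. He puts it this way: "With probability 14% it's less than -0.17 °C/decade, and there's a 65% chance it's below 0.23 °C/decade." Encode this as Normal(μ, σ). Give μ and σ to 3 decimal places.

For Normal(μ,σ), the p-quantile is μ + z_p·σ. Here z_{0.14} = -1.08, z_{0.65} = 0.3853.
So -0.17 = μ − 1.08σ and 0.23 = μ + 0.3853σ.
Subtracting: σ = (0.23 − -0.17)/(0.3853 − (-1.08)) = 0.273.
Then μ = -0.17 − (-1.08)·0.273 = 0.125.

μ = 0.125, σ = 0.273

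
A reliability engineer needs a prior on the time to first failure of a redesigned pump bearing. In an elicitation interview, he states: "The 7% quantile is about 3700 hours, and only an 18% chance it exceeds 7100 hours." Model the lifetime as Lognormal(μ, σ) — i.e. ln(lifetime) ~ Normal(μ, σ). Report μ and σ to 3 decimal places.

μ ≈ 8.618, σ ≈ 0.273

If T ~ Lognormal(μ,σ) then ln T ~ Normal(μ,σ), so the p-quantile of ln T is μ + z_p·σ.
ln(3700) = 8.216 and ln(7100) = 8.868; z_{0.07} = -1.476, z_{0.82} = 0.9154.
σ = (8.868 − 8.216)/(0.9154 − (-1.476)) = 0.273.
μ = 8.216 − (-1.476)·0.273 = 8.618.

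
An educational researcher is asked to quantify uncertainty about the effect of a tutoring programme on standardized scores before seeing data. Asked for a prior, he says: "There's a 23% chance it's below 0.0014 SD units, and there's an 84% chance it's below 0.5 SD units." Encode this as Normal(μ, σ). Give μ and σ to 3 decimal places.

μ = 0.214, σ = 0.288

The p-quantile of Normal(μ,σ) is μ + z_p·σ, with z_{0.23} = -0.7388 and z_{0.84} = 0.9945.
Eliminate σ: μ = (z₂·x₁ − z₁·x₂)/(z₂ − z₁) = (0.9945·0.0014 − (-0.7388)·0.5)/1.733 = 0.214.
Then σ = (x₂ − x₁)/(z₂ − z₁) = (0.5 − 0.0014)/1.733 = 0.288.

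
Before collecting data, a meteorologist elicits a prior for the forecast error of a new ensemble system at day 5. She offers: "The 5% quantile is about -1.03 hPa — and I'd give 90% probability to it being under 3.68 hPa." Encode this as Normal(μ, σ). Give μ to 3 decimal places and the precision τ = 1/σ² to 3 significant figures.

μ = 1.617, τ = 0.386

The p-quantile of Normal(μ,σ) is μ + z_p·σ, with z_{0.05} = -1.645 and z_{0.9} = 1.282.
Eliminate σ: μ = (z₂·x₁ − z₁·x₂)/(z₂ − z₁) = (1.282·-1.03 − (-1.645)·3.68)/2.926 = 1.617.
Then σ = (x₂ − x₁)/(z₂ − z₁) = (3.68 − -1.03)/2.926 = 1.609.
Precision τ = 1/σ² = 1/1.609² = 0.386.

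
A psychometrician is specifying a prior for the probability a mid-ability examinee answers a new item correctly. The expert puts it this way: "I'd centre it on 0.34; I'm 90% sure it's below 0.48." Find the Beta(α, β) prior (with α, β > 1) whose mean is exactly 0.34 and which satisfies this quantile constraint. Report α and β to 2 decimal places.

With mean 0.34 fixed, write α = 0.34s, β = 0.66s where s = α+β.
Need P(θ < 0.48) = 0.9 under Beta(0.34s, 0.66s). Normal approximation: (q−m)/√(m(1−m)/s) ≈ z_{0.9} = 1.28, so s ≈ 0.34·0.66·(1.28)²/(0.48−0.34)² = 18.8.
At s = 18.8: P(θ<0.48) ≈ 0.897. Adjusting to match 0.9 gives s ≈ 19.38.
So α = 0.34·19.38 ≈ 6.59, β = 0.66·19.38 ≈ 12.79.

α ≈ 6.59, β ≈ 12.79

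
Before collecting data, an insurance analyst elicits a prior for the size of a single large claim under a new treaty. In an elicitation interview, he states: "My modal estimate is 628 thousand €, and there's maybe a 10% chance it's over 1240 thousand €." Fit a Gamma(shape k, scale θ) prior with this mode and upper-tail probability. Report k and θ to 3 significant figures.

k ≈ 5.14, θ ≈ 152

Gamma(k,θ) with k>1 has mode (k−1)θ, so θ = 628/(k−1).
Need P(X < 1240) = 0.9 with θ tied to k this way. Start at k = 2, θ = 628: P(X<1240) ≈ 0.587.
Too low — raise k to concentrate. Iterating converges to k ≈ 5.14.
Then θ = 628/(5.14−1) ≈ 152.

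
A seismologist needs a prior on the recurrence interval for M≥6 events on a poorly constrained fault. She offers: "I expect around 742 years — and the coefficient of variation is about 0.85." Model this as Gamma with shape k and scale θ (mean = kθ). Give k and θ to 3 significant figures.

For Gamma(k, scale θ): mean = kθ, variance = kθ², so CV = 1/√k.
CV = 0.85, hence k = 1/CV² = 1.38.
Then θ = mean/k = 742/1.38 = 536.

k ≈ 1.38, θ ≈ 536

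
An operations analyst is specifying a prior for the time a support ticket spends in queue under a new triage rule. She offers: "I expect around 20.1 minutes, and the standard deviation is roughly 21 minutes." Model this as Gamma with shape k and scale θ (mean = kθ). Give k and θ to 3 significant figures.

For Gamma(k, scale θ): mean = kθ, variance = kθ², so CV = 1/√k.
CV = SD/mean = 21/20.1 = 1.045, hence k = 1/CV² = 0.916.
Then θ = mean/k = 20.1/0.916 = 21.9.

k ≈ 0.916, θ ≈ 21.9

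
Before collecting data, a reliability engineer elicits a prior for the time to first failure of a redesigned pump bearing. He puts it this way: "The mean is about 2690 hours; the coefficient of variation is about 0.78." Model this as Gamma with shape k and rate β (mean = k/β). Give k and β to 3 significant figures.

For Gamma(k, rate β): mean = k/β, variance = k/β², so CV = 1/√k.
CV = 0.78, hence k = 1/CV² = 1.64.
Then β = k/mean = 1.64/2690 = 0.000611.

k ≈ 1.64, β ≈ 0.000611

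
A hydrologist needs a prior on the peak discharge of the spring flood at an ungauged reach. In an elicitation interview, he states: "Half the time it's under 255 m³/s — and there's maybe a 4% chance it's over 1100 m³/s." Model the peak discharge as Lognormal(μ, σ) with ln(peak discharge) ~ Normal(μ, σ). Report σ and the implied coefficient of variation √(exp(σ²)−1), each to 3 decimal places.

σ ≈ 0.835, CV ≈ 1.004

If T ~ Lognormal(μ,σ) then ln T ~ Normal(μ,σ), so the p-quantile of ln T is μ + z_p·σ.
ln(255) = 5.541 and ln(1100) = 7.003; z_{0.5} = 0, z_{0.96} = 1.751.
σ = (7.003 − 5.541)/(1.751 − (0)) = 0.835.
μ = 5.541 − (0)·0.835 = 5.541.
CV = √(exp(σ²)−1) = √(exp(0.6972)−1) = 1.004.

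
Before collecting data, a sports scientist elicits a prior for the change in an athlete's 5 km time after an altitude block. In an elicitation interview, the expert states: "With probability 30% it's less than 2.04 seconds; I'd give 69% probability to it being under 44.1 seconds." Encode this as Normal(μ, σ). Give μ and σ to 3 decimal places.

μ = 23.658, σ = 41.225

The p-quantile of Normal(μ,σ) is μ + z_p·σ, with z_{0.3} = -0.5244 and z_{0.69} = 0.4959.
Eliminate σ: μ = (z₂·x₁ − z₁·x₂)/(z₂ − z₁) = (0.4959·2.04 − (-0.5244)·44.1)/1.02 = 23.658.
Then σ = (x₂ − x₁)/(z₂ − z₁) = (44.1 − 2.04)/1.02 = 41.225.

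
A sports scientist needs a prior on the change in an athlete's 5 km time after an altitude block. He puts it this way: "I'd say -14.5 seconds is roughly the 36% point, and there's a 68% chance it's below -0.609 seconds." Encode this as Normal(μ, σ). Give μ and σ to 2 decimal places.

The p-quantile of Normal(μ,σ) is μ + z_p·σ, with z_{0.36} = -0.3585 and z_{0.68} = 0.4677.
Eliminate σ: μ = (z₂·x₁ − z₁·x₂)/(z₂ − z₁) = (0.4677·-14.5 − (-0.3585)·-0.609)/0.8262 = -8.47.
Then σ = (x₂ − x₁)/(z₂ − z₁) = (-0.609 − -14.5)/0.8262 = 16.81.

μ = -8.47, σ = 16.81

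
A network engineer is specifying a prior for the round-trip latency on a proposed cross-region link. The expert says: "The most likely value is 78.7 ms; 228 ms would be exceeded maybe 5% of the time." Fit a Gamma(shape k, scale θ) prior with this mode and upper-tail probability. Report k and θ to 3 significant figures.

k ≈ 3.35, θ ≈ 33.4

Gamma(k,θ) with k>1 has mode (k−1)θ, so θ = 78.7/(k−1).
Need P(X < 228) = 0.95 with θ tied to k this way. Start at k = 2, θ = 78.7: P(X<228) ≈ 0.785.
Too low — raise k to concentrate. Iterating converges to k ≈ 3.35.
Then θ = 78.7/(3.35−1) ≈ 33.4.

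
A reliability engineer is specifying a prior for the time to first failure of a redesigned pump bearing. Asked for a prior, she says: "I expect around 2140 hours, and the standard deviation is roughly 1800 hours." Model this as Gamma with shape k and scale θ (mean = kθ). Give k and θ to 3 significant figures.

k ≈ 1.41, θ ≈ 1510

For Gamma(k, scale θ): mean = kθ, variance = kθ², so CV = 1/√k.
CV = SD/mean = 1800/2140 = 0.8411, hence k = 1/CV² = 1.41.
Then θ = mean/k = 2140/1.41 = 1510.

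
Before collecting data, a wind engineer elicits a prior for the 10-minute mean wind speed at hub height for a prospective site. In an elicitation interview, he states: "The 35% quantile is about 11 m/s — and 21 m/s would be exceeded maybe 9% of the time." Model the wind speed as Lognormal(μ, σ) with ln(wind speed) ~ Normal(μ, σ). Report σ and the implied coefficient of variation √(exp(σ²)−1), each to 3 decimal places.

If T ~ Lognormal(μ,σ) then ln T ~ Normal(μ,σ), so the p-quantile of ln T is μ + z_p·σ.
ln(11) = 2.398 and ln(21) = 3.045; z_{0.35} = -0.3853, z_{0.91} = 1.341.
σ = (3.045 − 2.398)/(1.341 − (-0.3853)) = 0.375.
μ = 2.398 − (-0.3853)·0.375 = 2.542.
CV = √(exp(σ²)−1) = √(exp(0.1403)−1) = 0.388.

σ ≈ 0.375, CV ≈ 0.388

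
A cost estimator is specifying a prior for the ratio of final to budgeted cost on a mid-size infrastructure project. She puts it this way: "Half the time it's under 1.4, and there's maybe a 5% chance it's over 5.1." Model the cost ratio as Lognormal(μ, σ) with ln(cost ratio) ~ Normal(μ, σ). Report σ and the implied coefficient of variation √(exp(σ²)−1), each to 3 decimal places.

σ ≈ 0.786, CV ≈ 0.924

If T ~ Lognormal(μ,σ) then ln T ~ Normal(μ,σ), so the p-quantile of ln T is μ + z_p·σ.
ln(1.4) = 0.3365 and ln(5.1) = 1.629; z_{0.5} = 0, z_{0.95} = 1.645.
σ = (1.629 − 0.3365)/(1.645 − (0)) = 0.786.
μ = 0.3365 − (0)·0.786 = 0.336.
CV = √(exp(σ²)−1) = √(exp(0.6177)−1) = 0.924.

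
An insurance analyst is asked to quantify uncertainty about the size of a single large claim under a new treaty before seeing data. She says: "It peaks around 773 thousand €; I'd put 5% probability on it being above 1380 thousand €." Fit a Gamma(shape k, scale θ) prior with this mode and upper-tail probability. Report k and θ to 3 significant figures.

Gamma(k,θ) with k>1 has mode (k−1)θ, so θ = 773/(k−1).
Need P(X < 1380) = 0.95 with θ tied to k this way. Start at k = 2, θ = 773: P(X<1380) ≈ 0.533.
Too low — raise k to concentrate. Iterating converges to k ≈ 9.3.
Then θ = 773/(9.3−1) ≈ 93.1.

k ≈ 9.3, θ ≈ 93.1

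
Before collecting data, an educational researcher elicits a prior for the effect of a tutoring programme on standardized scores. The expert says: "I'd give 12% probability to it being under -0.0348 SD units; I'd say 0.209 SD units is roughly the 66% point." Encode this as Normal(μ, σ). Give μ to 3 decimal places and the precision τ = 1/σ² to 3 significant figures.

For Normal(μ,σ), the p-quantile is μ + z_p·σ. Here z_{0.12} = -1.175, z_{0.66} = 0.4125.
So -0.0348 = μ − 1.175σ and 0.209 = μ + 0.4125σ.
Subtracting: σ = (0.209 − -0.0348)/(0.4125 − (-1.175)) = 0.154.
Then μ = -0.0348 − (-1.175)·0.154 = 0.146.
Precision τ = 1/σ² = 1/0.1536² = 42.4.

μ = 0.146, τ = 42.4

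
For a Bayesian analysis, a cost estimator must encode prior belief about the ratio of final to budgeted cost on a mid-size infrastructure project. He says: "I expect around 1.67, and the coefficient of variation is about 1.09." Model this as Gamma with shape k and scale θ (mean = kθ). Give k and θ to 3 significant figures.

For Gamma(k, scale θ): mean = kθ, variance = kθ², so CV = 1/√k.
CV = 1.09, hence k = 1/CV² = 0.842.
Then θ = mean/k = 1.67/0.842 = 1.98.

k ≈ 0.842, θ ≈ 1.98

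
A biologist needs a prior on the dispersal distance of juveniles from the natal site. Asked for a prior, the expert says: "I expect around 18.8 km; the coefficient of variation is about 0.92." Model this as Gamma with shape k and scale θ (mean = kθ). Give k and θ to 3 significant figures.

k ≈ 1.18, θ ≈ 15.9

For Gamma(k, scale θ): mean = kθ, variance = kθ², so CV = 1/√k.
CV = 0.92, hence k = 1/CV² = 1.18.
Then θ = mean/k = 18.8/1.18 = 15.9.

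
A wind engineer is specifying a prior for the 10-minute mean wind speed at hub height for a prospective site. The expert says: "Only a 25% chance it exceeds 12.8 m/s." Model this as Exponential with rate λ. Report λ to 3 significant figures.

λ ≈ 0.108

P(T > 12.8) = e^(−λ·12.8) = 0.25, so λ = −ln(0.25)/12.8 = 0.108.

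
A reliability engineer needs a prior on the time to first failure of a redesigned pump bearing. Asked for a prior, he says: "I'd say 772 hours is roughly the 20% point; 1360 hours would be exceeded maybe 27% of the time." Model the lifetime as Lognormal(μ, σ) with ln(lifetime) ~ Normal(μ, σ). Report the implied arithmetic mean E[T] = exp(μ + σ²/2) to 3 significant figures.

E[T] ≈ 1160 hours

If T ~ Lognormal(μ,σ) then ln T ~ Normal(μ,σ), so the p-quantile of ln T is μ + z_p·σ.
ln(772) = 6.649 and ln(1360) = 7.215; z_{0.2} = -0.8416, z_{0.73} = 0.6128.
σ = (7.215 − 6.649)/(0.6128 − (-0.8416)) = 0.389.
μ = 6.649 − (-0.8416)·0.389 = 6.977.
E[T] = exp(μ + σ²/2) = exp(6.977 + 0.0758) = 1160 hours.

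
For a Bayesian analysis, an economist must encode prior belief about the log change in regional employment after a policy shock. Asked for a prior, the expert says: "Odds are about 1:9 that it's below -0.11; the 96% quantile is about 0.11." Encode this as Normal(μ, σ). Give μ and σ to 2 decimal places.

μ = -0.02, σ = 0.07

For Normal(μ,σ), the p-quantile is μ + z_p·σ. Here z_{0.1} = -1.282, z_{0.96} = 1.751.
So -0.11 = μ − 1.282σ and 0.11 = μ + 1.751σ.
Subtracting: σ = (0.11 − -0.11)/(1.751 − (-1.282)) = 0.07.
Then μ = -0.11 − (-1.282)·0.07 = -0.02.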